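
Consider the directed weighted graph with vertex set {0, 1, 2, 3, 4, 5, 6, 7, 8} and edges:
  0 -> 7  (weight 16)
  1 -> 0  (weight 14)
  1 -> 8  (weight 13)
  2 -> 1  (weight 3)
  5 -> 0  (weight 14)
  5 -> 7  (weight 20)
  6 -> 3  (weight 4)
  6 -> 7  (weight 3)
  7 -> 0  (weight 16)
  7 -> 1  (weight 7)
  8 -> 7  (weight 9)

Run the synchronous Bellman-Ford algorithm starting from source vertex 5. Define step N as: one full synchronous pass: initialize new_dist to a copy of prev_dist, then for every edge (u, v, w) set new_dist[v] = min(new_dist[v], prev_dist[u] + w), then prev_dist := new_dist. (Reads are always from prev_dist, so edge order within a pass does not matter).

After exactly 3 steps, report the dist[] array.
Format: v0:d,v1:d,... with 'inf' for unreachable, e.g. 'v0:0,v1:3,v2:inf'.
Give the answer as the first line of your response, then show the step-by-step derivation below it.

v0:14,v1:27,v2:inf,v3:inf,v4:inf,v5:0,v6:inf,v7:20,v8:40

step 1: dist = v0:14,v1:inf,v2:inf,v3:inf,v4:inf,v5:0,v6:inf,v7:20,v8:inf
step 2: dist = v0:14,v1:27,v2:inf,v3:inf,v4:inf,v5:0,v6:inf,v7:20,v8:inf
step 3: dist = v0:14,v1:27,v2:inf,v3:inf,v4:inf,v5:0,v6:inf,v7:20,v8:40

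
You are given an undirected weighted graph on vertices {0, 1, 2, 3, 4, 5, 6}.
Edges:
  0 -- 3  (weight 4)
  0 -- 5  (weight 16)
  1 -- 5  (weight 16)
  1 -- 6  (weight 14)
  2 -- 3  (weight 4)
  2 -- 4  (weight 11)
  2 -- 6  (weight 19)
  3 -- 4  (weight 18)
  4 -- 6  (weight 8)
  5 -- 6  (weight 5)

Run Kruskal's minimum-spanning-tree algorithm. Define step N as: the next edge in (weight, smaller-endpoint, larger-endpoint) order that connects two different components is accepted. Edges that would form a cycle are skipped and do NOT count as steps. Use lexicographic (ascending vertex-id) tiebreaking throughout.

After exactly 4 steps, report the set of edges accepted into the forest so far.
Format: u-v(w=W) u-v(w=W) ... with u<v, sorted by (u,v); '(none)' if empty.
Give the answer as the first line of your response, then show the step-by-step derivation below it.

0-3(w=4) 2-3(w=4) 4-6(w=8) 5-6(w=5)

step 1: add edge 0-3 (w=4); MST = {0-3(w=4)}
step 2: add edge 2-3 (w=4); MST = {0-3(w=4) 2-3(w=4)}
step 3: add edge 5-6 (w=5); MST = {0-3(w=4) 2-3(w=4) 5-6(w=5)}
step 4: add edge 4-6 (w=8); MST = {0-3(w=4) 2-3(w=4) 4-6(w=8) 5-6(w=5)}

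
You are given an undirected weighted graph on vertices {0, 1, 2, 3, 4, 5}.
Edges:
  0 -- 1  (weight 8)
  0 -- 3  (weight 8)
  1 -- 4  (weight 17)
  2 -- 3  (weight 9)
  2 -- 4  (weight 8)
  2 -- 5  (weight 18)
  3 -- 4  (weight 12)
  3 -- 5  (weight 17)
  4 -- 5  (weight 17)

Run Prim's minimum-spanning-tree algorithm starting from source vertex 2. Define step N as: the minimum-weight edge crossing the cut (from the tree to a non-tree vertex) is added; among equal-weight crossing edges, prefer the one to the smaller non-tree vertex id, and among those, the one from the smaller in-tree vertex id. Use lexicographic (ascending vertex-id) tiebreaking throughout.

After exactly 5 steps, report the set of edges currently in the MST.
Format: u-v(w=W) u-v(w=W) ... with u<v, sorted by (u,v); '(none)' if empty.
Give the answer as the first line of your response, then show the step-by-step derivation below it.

0-1(w=8) 0-3(w=8) 2-3(w=9) 2-4(w=8) 3-5(w=17)

step 1: add edge 2-4 (w=8); MST = {2-4(w=8)}
step 2: add edge 2-3 (w=9); MST = {2-3(w=9) 2-4(w=8)}
step 3: add edge 0-3 (w=8); MST = {0-3(w=8) 2-3(w=9) 2-4(w=8)}
step 4: add edge 0-1 (w=8); MST = {0-1(w=8) 0-3(w=8) 2-3(w=9) 2-4(w=8)}
step 5: add edge 3-5 (w=17); MST = {0-1(w=8) 0-3(w=8) 2-3(w=9) 2-4(w=8) 3-5(w=17)}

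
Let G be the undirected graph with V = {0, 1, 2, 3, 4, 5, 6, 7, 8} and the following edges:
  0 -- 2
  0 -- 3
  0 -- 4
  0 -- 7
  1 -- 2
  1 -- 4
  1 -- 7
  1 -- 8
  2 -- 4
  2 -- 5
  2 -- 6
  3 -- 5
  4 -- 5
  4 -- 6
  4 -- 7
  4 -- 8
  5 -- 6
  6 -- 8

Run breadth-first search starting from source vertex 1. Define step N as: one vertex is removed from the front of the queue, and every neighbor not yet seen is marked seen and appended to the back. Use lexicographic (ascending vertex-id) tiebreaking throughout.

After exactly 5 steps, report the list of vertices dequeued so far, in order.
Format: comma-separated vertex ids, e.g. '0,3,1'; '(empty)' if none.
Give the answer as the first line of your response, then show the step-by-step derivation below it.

1,2,4,7,8

step 1: dequeue 1; queue=[2,4,7,8]; order=1
step 2: dequeue 2; queue=[4,7,8,0,5,6]; order=1,2
step 3: dequeue 4; queue=[7,8,0,5,6]; order=1,2,4
step 4: dequeue 7; queue=[8,0,5,6]; order=1,2,4,7
step 5: dequeue 8; queue=[0,5,6]; order=1,2,4,7,8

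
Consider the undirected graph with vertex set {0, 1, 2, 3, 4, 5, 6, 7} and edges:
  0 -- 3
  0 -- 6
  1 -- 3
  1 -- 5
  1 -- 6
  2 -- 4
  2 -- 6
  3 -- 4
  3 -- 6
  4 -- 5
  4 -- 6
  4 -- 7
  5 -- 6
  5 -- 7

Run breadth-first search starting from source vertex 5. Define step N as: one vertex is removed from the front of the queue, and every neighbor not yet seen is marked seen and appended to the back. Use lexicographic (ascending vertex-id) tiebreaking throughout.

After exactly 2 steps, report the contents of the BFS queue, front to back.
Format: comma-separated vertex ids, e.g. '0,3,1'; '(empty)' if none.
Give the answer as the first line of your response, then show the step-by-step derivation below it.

4,6,7,3

step 1: dequeue 5; queue=[1,4,6,7]; order=5
step 2: dequeue 1; queue=[4,6,7,3]; order=5,1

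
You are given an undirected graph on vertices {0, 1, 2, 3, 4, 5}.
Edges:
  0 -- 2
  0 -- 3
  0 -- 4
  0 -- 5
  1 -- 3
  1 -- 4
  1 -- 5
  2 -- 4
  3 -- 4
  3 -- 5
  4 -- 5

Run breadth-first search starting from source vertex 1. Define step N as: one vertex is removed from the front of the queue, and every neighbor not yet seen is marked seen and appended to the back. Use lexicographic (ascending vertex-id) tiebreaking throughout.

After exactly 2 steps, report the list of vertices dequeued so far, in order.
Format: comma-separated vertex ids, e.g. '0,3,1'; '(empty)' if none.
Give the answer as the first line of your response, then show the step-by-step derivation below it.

1,3

step 1: dequeue 1; queue=[3,4,5]; order=1
step 2: dequeue 3; queue=[4,5,0]; order=1,3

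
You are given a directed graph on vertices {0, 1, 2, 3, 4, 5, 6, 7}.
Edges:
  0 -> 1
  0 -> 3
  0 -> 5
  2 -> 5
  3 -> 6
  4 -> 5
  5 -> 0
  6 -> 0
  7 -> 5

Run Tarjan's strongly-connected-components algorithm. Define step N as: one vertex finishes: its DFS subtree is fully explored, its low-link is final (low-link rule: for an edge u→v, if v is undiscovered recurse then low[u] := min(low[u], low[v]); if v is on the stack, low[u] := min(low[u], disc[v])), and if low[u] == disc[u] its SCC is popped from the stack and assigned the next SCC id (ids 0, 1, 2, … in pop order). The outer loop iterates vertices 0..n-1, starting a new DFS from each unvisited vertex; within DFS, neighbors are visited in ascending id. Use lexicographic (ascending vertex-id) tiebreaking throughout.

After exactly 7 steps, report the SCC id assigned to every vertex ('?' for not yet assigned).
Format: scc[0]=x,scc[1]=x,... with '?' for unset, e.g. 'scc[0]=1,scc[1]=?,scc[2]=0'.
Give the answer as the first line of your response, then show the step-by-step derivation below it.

scc[0]=1,scc[1]=0,scc[2]=2,scc[3]=1,scc[4]=3,scc[5]=1,scc[6]=1,scc[7]=?

step 1: low=(low[0]=0,low[1]=1,low[2]=?,low[3]=?,low[4]=?,low[5]=?,low[6]=?,low[7]=?); scc=(scc[0]=?,scc[1]=0,scc[2]=?,scc[3]=?,scc[4]=?,scc[5]=?,scc[6]=?,scc[7]=?)
step 2: low=(low[0]=0,low[1]=1,low[2]=?,low[3]=2,low[4]=?,low[5]=?,low[6]=0,low[7]=?); scc=(scc[0]=?,scc[1]=0,scc[2]=?,scc[3]=?,scc[4]=?,scc[5]=?,scc[6]=?,scc[7]=?)
step 3: low=(low[0]=0,low[1]=1,low[2]=?,low[3]=0,low[4]=?,low[5]=?,low[6]=0,low[7]=?); scc=(scc[0]=?,scc[1]=0,scc[2]=?,scc[3]=?,scc[4]=?,scc[5]=?,scc[6]=?,scc[7]=?)
step 4: low=(low[0]=0,low[1]=1,low[2]=?,low[3]=0,low[4]=?,low[5]=0,low[6]=0,low[7]=?); scc=(scc[0]=?,scc[1]=0,scc[2]=?,scc[3]=?,scc[4]=?,scc[5]=?,scc[6]=?,scc[7]=?)
step 5: low=(low[0]=0,low[1]=1,low[2]=?,low[3]=0,low[4]=?,low[5]=0,low[6]=0,low[7]=?); scc=(scc[0]=1,scc[1]=0,scc[2]=?,scc[3]=1,scc[4]=?,scc[5]=1,scc[6]=1,scc[7]=?)
step 6: low=(low[0]=0,low[1]=1,low[2]=5,low[3]=0,low[4]=?,low[5]=0,low[6]=0,low[7]=?); scc=(scc[0]=1,scc[1]=0,scc[2]=2,scc[3]=1,scc[4]=?,scc[5]=1,scc[6]=1,scc[7]=?)
step 7: low=(low[0]=0,low[1]=1,low[2]=5,low[3]=0,low[4]=6,low[5]=0,low[6]=0,low[7]=?); scc=(scc[0]=1,scc[1]=0,scc[2]=2,scc[3]=1,scc[4]=3,scc[5]=1,scc[6]=1,scc[7]=?)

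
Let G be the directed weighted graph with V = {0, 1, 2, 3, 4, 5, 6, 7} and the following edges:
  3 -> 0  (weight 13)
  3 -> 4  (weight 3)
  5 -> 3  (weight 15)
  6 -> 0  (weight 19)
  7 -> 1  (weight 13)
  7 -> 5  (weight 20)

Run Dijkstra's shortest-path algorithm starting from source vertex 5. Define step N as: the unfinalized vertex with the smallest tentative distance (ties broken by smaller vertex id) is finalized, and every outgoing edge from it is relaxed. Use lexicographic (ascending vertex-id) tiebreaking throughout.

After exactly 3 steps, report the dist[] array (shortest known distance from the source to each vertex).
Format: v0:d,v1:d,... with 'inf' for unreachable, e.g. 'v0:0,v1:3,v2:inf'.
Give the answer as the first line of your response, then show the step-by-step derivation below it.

v0:28,v1:inf,v2:inf,v3:15,v4:18,v5:0,v6:inf,v7:inf

step 1: dist = v0:inf,v1:inf,v2:inf,v3:15,v4:inf,v5:0,v6:inf,v7:inf
step 2: dist = v0:28,v1:inf,v2:inf,v3:15,v4:18,v5:0,v6:inf,v7:inf
step 3: dist = v0:28,v1:inf,v2:inf,v3:15,v4:18,v5:0,v6:inf,v7:inf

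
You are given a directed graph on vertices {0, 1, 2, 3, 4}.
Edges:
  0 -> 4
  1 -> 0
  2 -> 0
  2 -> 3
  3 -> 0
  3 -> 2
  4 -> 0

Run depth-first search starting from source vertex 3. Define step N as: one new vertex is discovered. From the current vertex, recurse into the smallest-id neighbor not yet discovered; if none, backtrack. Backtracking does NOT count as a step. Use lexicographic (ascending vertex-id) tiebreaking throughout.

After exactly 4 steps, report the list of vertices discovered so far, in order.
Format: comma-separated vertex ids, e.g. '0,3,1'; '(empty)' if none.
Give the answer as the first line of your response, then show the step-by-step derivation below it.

3,0,4,2

step 1: discover 3; path=3; order=3
step 2: discover 0; path=3>0; order=3,0
step 3: discover 4; path=3>0>4; order=3,0,4
step 4: discover 2; path=3>2; order=3,0,4,2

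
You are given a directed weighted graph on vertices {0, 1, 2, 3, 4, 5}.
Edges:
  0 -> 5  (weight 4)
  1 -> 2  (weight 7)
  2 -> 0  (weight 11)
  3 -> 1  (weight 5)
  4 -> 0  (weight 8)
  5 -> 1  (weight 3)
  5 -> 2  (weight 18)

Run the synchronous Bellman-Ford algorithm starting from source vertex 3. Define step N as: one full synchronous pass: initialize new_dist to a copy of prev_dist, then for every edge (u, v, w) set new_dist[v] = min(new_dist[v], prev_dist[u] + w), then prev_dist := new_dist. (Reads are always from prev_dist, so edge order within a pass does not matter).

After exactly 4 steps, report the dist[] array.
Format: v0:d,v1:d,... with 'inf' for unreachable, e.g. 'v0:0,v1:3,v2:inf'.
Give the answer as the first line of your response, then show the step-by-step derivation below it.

v0:23,v1:5,v2:12,v3:0,v4:inf,v5:27

step 1: dist = v0:inf,v1:5,v2:inf,v3:0,v4:inf,v5:inf
step 2: dist = v0:inf,v1:5,v2:12,v3:0,v4:inf,v5:inf
step 3: dist = v0:23,v1:5,v2:12,v3:0,v4:inf,v5:inf
step 4: dist = v0:23,v1:5,v2:12,v3:0,v4:inf,v5:27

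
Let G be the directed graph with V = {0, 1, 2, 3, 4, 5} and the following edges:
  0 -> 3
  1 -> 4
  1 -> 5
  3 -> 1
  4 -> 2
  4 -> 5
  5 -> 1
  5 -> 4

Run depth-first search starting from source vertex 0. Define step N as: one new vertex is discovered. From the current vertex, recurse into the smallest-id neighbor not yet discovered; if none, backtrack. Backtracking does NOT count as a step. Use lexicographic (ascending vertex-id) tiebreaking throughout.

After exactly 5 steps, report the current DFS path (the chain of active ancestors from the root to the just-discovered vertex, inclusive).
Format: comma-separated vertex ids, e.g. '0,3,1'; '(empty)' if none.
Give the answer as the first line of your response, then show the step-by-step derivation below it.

0,3,1,4,2

step 1: discover 0; path=0; order=0
step 2: discover 3; path=0>3; order=0,3
step 3: discover 1; path=0>3>1; order=0,3,1
step 4: discover 4; path=0>3>1>4; order=0,3,1,4
step 5: discover 2; path=0>3>1>4>2; order=0,3,1,4,2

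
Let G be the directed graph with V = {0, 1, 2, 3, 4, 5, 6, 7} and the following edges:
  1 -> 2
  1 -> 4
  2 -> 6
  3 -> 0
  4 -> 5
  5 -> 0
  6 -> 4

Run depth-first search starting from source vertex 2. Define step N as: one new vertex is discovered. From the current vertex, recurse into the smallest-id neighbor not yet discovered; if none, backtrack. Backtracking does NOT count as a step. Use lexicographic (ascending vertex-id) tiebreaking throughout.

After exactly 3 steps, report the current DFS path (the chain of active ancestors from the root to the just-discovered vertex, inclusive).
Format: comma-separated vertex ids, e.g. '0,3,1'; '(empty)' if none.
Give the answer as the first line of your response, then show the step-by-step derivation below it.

2,6,4

step 1: discover 2; path=2; order=2
step 2: discover 6; path=2>6; order=2,6
step 3: discover 4; path=2>6>4; order=2,6,4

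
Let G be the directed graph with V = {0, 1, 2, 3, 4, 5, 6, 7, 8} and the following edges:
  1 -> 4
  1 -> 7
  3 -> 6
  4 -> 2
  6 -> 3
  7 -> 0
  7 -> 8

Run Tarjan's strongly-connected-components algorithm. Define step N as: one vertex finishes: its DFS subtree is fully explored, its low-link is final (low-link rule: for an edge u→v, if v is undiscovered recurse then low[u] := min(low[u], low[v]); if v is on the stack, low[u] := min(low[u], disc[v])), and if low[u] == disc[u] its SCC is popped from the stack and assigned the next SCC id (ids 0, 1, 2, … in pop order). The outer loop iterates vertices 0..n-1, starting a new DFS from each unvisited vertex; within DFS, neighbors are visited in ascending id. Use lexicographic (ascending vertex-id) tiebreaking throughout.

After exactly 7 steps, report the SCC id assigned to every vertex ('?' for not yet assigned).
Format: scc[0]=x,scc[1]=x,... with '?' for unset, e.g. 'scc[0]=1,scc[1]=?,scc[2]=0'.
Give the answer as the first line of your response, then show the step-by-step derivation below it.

scc[0]=0,scc[1]=5,scc[2]=1,scc[3]=?,scc[4]=2,scc[5]=?,scc[6]=?,scc[7]=4,scc[8]=3

step 1: low=(low[0]=0,low[1]=?,low[2]=?,low[3]=?,low[4]=?,low[5]=?,low[6]=?,low[7]=?,low[8]=?); scc=(scc[0]=0,scc[1]=?,scc[2]=?,scc[3]=?,scc[4]=?,scc[5]=?,scc[6]=?,scc[7]=?,scc[8]=?)
step 2: low=(low[0]=0,low[1]=1,low[2]=3,low[3]=?,low[4]=2,low[5]=?,low[6]=?,low[7]=?,low[8]=?); scc=(scc[0]=0,scc[1]=?,scc[2]=1,scc[3]=?,scc[4]=?,scc[5]=?,scc[6]=?,scc[7]=?,scc[8]=?)
step 3: low=(low[0]=0,low[1]=1,low[2]=3,low[3]=?,low[4]=2,low[5]=?,low[6]=?,low[7]=?,low[8]=?); scc=(scc[0]=0,scc[1]=?,scc[2]=1,scc[3]=?,scc[4]=2,scc[5]=?,scc[6]=?,scc[7]=?,scc[8]=?)
step 4: low=(low[0]=0,low[1]=1,low[2]=3,low[3]=?,low[4]=2,low[5]=?,low[6]=?,low[7]=4,low[8]=5); scc=(scc[0]=0,scc[1]=?,scc[2]=1,scc[3]=?,scc[4]=2,scc[5]=?,scc[6]=?,scc[7]=?,scc[8]=3)
step 5: low=(low[0]=0,low[1]=1,low[2]=3,low[3]=?,low[4]=2,low[5]=?,low[6]=?,low[7]=4,low[8]=5); scc=(scc[0]=0,scc[1]=?,scc[2]=1,scc[3]=?,scc[4]=2,scc[5]=?,scc[6]=?,scc[7]=4,scc[8]=3)
step 6: low=(low[0]=0,low[1]=1,low[2]=3,low[3]=?,low[4]=2,low[5]=?,low[6]=?,low[7]=4,low[8]=5); scc=(scc[0]=0,scc[1]=5,scc[2]=1,scc[3]=?,scc[4]=2,scc[5]=?,scc[6]=?,scc[7]=4,scc[8]=3)
step 7: low=(low[0]=0,low[1]=1,low[2]=3,low[3]=6,low[4]=2,low[5]=?,low[6]=6,low[7]=4,low[8]=5); scc=(scc[0]=0,scc[1]=5,scc[2]=1,scc[3]=?,scc[4]=2,scc[5]=?,scc[6]=?,scc[7]=4,scc[8]=3)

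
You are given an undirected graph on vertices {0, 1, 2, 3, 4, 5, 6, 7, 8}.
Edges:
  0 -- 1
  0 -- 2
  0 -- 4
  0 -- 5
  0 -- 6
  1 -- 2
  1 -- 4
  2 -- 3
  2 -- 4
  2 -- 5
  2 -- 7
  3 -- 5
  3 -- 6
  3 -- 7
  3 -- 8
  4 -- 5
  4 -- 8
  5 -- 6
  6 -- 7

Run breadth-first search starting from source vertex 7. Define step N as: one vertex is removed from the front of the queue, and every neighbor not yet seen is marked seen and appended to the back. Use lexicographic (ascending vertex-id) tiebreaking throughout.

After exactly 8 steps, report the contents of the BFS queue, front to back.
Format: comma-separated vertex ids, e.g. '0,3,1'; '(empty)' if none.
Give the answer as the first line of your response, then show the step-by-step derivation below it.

8

step 1: dequeue 7; queue=[2,3,6]; order=7
step 2: dequeue 2; queue=[3,6,0,1,4,5]; order=7,2
step 3: dequeue 3; queue=[6,0,1,4,5,8]; order=7,2,3
step 4: dequeue 6; queue=[0,1,4,5,8]; order=7,2,3,6
step 5: dequeue 0; queue=[1,4,5,8]; order=7,2,3,6,0
step 6: dequeue 1; queue=[4,5,8]; order=7,2,3,6,0,1
step 7: dequeue 4; queue=[5,8]; order=7,2,3,6,0,1,4
step 8: dequeue 5; queue=[8]; order=7,2,3,6,0,1,4,5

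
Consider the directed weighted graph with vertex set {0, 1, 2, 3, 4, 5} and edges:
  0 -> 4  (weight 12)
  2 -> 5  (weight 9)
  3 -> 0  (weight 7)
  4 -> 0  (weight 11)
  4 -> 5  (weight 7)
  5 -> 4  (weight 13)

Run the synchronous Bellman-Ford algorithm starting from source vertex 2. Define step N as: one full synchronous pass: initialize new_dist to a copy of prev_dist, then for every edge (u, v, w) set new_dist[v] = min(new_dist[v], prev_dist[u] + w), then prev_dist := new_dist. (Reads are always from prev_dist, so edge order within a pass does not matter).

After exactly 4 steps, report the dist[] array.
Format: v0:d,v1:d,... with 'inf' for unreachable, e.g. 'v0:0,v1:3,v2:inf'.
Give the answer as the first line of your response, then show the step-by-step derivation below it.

v0:33,v1:inf,v2:0,v3:inf,v4:22,v5:9

step 1: dist = v0:inf,v1:inf,v2:0,v3:inf,v4:inf,v5:9
step 2: dist = v0:inf,v1:inf,v2:0,v3:inf,v4:22,v5:9
step 3: dist = v0:33,v1:inf,v2:0,v3:inf,v4:22,v5:9
step 4: dist = v0:33,v1:inf,v2:0,v3:inf,v4:22,v5:9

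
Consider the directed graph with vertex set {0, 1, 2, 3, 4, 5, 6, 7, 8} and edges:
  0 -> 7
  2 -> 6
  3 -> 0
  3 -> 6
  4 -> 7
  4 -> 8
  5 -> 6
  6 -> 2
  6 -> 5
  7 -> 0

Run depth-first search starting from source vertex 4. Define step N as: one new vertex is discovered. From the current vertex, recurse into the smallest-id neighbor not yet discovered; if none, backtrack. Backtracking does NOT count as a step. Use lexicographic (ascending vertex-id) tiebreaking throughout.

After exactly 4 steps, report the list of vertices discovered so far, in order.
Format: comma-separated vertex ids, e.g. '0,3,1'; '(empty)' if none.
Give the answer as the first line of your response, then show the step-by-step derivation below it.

4,7,0,8

step 1: discover 4; path=4; order=4
step 2: discover 7; path=4>7; order=4,7
step 3: discover 0; path=4>7>0; order=4,7,0
step 4: discover 8; path=4>8; order=4,7,0,8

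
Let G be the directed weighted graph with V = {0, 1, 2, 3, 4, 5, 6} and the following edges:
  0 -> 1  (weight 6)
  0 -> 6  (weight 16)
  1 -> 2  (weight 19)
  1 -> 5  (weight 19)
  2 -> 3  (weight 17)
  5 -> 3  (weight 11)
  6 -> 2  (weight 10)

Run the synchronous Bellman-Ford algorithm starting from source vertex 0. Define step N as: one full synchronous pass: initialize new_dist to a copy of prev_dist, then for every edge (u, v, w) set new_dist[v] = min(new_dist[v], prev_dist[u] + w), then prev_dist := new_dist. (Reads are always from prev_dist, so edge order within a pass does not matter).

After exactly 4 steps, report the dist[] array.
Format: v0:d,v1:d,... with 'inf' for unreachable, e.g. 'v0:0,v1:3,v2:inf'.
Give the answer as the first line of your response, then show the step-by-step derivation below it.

v0:0,v1:6,v2:25,v3:36,v4:inf,v5:25,v6:16

step 1: dist = v0:0,v1:6,v2:inf,v3:inf,v4:inf,v5:inf,v6:16
step 2: dist = v0:0,v1:6,v2:25,v3:inf,v4:inf,v5:25,v6:16
step 3: dist = v0:0,v1:6,v2:25,v3:36,v4:inf,v5:25,v6:16
step 4: dist = v0:0,v1:6,v2:25,v3:36,v4:inf,v5:25,v6:16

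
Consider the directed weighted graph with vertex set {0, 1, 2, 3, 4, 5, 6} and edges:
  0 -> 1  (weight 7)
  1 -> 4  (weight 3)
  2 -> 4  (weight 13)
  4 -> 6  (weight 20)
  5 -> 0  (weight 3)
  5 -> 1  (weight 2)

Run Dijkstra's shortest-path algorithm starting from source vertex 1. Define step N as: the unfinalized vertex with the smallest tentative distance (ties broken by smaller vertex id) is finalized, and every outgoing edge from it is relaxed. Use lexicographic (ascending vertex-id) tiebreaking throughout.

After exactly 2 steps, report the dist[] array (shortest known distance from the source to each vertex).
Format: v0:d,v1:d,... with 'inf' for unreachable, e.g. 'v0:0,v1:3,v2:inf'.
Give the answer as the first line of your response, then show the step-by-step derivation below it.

v0:inf,v1:0,v2:inf,v3:inf,v4:3,v5:inf,v6:23

step 1: dist = v0:inf,v1:0,v2:inf,v3:inf,v4:3,v5:inf,v6:inf
step 2: dist = v0:inf,v1:0,v2:inf,v3:inf,v4:3,v5:inf,v6:23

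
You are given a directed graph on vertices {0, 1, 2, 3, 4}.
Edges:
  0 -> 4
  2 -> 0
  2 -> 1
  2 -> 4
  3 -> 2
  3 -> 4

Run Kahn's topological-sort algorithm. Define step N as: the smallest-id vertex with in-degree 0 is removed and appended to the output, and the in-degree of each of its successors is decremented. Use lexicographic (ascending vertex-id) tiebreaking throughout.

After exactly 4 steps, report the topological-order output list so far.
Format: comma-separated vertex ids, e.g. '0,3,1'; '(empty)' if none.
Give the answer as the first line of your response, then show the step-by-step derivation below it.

3,2,0,1

step 1: output 3; order=[3]; indeg=(1,1,0,0,2)
step 2: output 2; order=[3,2]; indeg=(0,0,0,0,1)
step 3: output 0; order=[3,2,0]; indeg=(0,0,0,0,0)
step 4: output 1; order=[3,2,0,1]; indeg=(0,0,0,0,0)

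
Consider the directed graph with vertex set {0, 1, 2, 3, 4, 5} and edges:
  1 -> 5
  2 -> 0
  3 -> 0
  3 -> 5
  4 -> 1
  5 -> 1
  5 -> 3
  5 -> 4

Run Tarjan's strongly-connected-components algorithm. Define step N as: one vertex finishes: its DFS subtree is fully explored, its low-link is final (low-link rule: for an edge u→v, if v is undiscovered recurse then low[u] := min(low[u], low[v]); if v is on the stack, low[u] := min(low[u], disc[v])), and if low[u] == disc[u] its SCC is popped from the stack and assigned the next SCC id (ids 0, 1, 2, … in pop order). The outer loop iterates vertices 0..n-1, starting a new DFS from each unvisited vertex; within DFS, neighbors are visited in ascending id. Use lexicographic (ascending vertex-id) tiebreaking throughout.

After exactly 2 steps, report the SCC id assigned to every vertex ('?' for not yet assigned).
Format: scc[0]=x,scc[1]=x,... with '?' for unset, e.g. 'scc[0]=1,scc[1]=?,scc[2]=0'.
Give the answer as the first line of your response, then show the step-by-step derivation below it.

scc[0]=0,scc[1]=?,scc[2]=?,scc[3]=?,scc[4]=?,scc[5]=?

step 1: low=(low[0]=0,low[1]=?,low[2]=?,low[3]=?,low[4]=?,low[5]=?); scc=(scc[0]=0,scc[1]=?,scc[2]=?,scc[3]=?,scc[4]=?,scc[5]=?)
step 2: low=(low[0]=0,low[1]=1,low[2]=?,low[3]=2,low[4]=?,low[5]=1); scc=(scc[0]=0,scc[1]=?,scc[2]=?,scc[3]=?,scc[4]=?,scc[5]=?)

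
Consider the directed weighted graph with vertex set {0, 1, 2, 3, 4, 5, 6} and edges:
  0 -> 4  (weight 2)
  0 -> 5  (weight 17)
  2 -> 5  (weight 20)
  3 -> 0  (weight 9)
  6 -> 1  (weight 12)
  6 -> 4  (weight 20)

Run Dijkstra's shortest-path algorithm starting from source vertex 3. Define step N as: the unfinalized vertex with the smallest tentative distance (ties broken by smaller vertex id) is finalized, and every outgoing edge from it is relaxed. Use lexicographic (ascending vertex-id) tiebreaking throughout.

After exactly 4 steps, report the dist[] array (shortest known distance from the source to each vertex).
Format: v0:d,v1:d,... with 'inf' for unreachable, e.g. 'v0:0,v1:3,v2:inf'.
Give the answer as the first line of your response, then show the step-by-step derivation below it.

v0:9,v1:inf,v2:inf,v3:0,v4:11,v5:26,v6:inf

step 1: dist = v0:9,v1:inf,v2:inf,v3:0,v4:inf,v5:inf,v6:inf
step 2: dist = v0:9,v1:inf,v2:inf,v3:0,v4:11,v5:26,v6:inf
step 3: dist = v0:9,v1:inf,v2:inf,v3:0,v4:11,v5:26,v6:inf
step 4: dist = v0:9,v1:inf,v2:inf,v3:0,v4:11,v5:26,v6:inf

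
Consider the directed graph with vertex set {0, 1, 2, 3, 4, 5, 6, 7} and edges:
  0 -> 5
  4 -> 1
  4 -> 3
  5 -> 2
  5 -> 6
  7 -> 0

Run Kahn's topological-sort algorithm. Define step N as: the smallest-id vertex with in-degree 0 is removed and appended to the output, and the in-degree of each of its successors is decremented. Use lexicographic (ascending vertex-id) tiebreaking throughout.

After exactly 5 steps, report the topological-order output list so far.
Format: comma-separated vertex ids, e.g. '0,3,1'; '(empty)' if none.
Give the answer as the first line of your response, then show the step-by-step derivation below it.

4,1,3,7,0

step 1: output 4; order=[4]; indeg=(1,0,1,0,0,1,1,0)
step 2: output 1; order=[4,1]; indeg=(1,0,1,0,0,1,1,0)
step 3: output 3; order=[4,1,3]; indeg=(1,0,1,0,0,1,1,0)
step 4: output 7; order=[4,1,3,7]; indeg=(0,0,1,0,0,1,1,0)
step 5: output 0; order=[4,1,3,7,0]; indeg=(0,0,1,0,0,0,1,0)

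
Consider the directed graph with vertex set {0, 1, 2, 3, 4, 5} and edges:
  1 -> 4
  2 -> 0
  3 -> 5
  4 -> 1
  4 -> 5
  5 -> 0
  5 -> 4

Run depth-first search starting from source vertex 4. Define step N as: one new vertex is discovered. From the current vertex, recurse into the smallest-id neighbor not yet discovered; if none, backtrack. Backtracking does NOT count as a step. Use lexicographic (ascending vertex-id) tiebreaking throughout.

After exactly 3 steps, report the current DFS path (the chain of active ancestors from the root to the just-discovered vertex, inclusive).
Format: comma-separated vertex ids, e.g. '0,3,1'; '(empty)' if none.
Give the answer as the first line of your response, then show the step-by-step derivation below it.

4,5

step 1: discover 4; path=4; order=4
step 2: discover 1; path=4>1; order=4,1
step 3: discover 5; path=4>5; order=4,1,5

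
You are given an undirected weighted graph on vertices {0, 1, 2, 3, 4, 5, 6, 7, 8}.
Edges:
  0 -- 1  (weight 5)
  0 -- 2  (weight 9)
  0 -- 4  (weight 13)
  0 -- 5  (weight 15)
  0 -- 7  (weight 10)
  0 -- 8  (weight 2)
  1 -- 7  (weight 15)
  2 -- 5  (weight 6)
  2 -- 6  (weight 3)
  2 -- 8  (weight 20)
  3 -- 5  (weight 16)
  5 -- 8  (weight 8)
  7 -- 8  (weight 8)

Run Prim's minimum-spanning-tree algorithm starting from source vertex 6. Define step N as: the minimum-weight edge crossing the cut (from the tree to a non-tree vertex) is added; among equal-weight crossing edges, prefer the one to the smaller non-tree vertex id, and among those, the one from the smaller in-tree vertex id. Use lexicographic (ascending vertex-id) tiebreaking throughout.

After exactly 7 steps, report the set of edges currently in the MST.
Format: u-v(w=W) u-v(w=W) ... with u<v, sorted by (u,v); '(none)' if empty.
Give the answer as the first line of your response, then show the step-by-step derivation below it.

0-1(w=5) 0-4(w=13) 0-8(w=2) 2-5(w=6) 2-6(w=3) 5-8(w=8) 7-8(w=8)

step 1: add edge 2-6 (w=3); MST = {2-6(w=3)}
step 2: add edge 2-5 (w=6); MST = {2-5(w=6) 2-6(w=3)}
step 3: add edge 5-8 (w=8); MST = {2-5(w=6) 2-6(w=3) 5-8(w=8)}
step 4: add edge 0-8 (w=2); MST = {0-8(w=2) 2-5(w=6) 2-6(w=3) 5-8(w=8)}
step 5: add edge 0-1 (w=5); MST = {0-1(w=5) 0-8(w=2) 2-5(w=6) 2-6(w=3) 5-8(w=8)}
step 6: add edge 7-8 (w=8); MST = {0-1(w=5) 0-8(w=2) 2-5(w=6) 2-6(w=3) 5-8(w=8) 7-8(w=8)}
step 7: add edge 0-4 (w=13); MST = {0-1(w=5) 0-4(w=13) 0-8(w=2) 2-5(w=6) 2-6(w=3) 5-8(w=8) 7-8(w=8)}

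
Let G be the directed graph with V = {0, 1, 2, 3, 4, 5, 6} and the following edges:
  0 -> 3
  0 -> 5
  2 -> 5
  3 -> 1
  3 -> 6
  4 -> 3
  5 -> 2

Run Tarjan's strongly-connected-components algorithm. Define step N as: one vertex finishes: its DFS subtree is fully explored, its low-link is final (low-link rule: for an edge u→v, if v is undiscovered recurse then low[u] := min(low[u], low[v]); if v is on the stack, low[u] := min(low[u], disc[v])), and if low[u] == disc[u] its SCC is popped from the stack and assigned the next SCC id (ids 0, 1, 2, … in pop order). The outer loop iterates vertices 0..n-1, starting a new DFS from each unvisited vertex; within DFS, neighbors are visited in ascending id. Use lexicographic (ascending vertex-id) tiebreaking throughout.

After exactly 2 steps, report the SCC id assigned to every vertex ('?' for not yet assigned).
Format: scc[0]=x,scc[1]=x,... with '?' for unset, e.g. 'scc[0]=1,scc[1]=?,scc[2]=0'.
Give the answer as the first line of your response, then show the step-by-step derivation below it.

scc[0]=?,scc[1]=0,scc[2]=?,scc[3]=?,scc[4]=?,scc[5]=?,scc[6]=1

step 1: low=(low[0]=0,low[1]=2,low[2]=?,low[3]=1,low[4]=?,low[5]=?,low[6]=?); scc=(scc[0]=?,scc[1]=0,scc[2]=?,scc[3]=?,scc[4]=?,scc[5]=?,scc[6]=?)
step 2: low=(low[0]=0,low[1]=2,low[2]=?,low[3]=1,low[4]=?,low[5]=?,low[6]=3); scc=(scc[0]=?,scc[1]=0,scc[2]=?,scc[3]=?,scc[4]=?,scc[5]=?,scc[6]=1)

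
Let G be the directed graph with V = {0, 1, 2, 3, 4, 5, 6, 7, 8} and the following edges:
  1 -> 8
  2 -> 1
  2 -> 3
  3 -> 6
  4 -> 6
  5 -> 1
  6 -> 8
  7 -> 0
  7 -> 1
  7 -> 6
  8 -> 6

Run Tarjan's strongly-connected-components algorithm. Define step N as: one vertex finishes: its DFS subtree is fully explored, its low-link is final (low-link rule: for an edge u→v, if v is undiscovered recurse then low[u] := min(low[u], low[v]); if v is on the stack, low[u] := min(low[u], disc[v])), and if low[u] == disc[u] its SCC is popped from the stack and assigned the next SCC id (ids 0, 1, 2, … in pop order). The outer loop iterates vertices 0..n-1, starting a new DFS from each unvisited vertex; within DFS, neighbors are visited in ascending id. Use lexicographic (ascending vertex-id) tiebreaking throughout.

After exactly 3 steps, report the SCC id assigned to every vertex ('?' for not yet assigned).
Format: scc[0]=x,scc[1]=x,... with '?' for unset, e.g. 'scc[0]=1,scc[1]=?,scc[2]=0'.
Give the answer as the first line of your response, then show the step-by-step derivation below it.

scc[0]=0,scc[1]=?,scc[2]=?,scc[3]=?,scc[4]=?,scc[5]=?,scc[6]=1,scc[7]=?,scc[8]=1

step 1: low=(low[0]=0,low[1]=?,low[2]=?,low[3]=?,low[4]=?,low[5]=?,low[6]=?,low[7]=?,low[8]=?); scc=(scc[0]=0,scc[1]=?,scc[2]=?,scc[3]=?,scc[4]=?,scc[5]=?,scc[6]=?,scc[7]=?,scc[8]=?)
step 2: low=(low[0]=0,low[1]=1,low[2]=?,low[3]=?,low[4]=?,low[5]=?,low[6]=2,low[7]=?,low[8]=2); scc=(scc[0]=0,scc[1]=?,scc[2]=?,scc[3]=?,scc[4]=?,scc[5]=?,scc[6]=?,scc[7]=?,scc[8]=?)
step 3: low=(low[0]=0,low[1]=1,low[2]=?,low[3]=?,low[4]=?,low[5]=?,low[6]=2,low[7]=?,low[8]=2); scc=(scc[0]=0,scc[1]=?,scc[2]=?,scc[3]=?,scc[4]=?,scc[5]=?,scc[6]=1,scc[7]=?,scc[8]=1)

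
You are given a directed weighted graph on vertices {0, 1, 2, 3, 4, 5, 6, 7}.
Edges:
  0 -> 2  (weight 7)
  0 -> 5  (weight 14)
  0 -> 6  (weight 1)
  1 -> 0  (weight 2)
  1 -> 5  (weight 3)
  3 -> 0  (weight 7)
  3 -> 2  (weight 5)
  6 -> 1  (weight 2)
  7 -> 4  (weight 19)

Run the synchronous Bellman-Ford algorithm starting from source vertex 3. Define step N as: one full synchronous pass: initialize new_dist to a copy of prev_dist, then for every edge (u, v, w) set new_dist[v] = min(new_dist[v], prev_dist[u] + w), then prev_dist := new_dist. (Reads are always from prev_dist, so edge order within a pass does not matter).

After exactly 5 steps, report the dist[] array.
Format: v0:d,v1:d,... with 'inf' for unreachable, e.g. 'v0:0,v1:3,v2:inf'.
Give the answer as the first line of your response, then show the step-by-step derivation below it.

v0:7,v1:10,v2:5,v3:0,v4:inf,v5:13,v6:8,v7:inf

step 1: dist = v0:7,v1:inf,v2:5,v3:0,v4:inf,v5:inf,v6:inf,v7:inf
step 2: dist = v0:7,v1:inf,v2:5,v3:0,v4:inf,v5:21,v6:8,v7:inf
step 3: dist = v0:7,v1:10,v2:5,v3:0,v4:inf,v5:21,v6:8,v7:inf
step 4: dist = v0:7,v1:10,v2:5,v3:0,v4:inf,v5:13,v6:8,v7:inf
step 5: dist = v0:7,v1:10,v2:5,v3:0,v4:inf,v5:13,v6:8,v7:inf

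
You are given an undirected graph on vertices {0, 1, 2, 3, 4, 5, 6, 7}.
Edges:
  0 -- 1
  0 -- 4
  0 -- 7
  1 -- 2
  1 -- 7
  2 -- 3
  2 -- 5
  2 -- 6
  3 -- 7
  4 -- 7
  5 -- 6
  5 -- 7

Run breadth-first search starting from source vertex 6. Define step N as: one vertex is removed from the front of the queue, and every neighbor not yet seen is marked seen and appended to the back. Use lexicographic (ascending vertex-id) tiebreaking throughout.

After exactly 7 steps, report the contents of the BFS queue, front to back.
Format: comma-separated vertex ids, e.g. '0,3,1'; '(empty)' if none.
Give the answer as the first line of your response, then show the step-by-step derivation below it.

4

step 1: dequeue 6; queue=[2,5]; order=6
step 2: dequeue 2; queue=[5,1,3]; order=6,2
step 3: dequeue 5; queue=[1,3,7]; order=6,2,5
step 4: dequeue 1; queue=[3,7,0]; order=6,2,5,1
step 5: dequeue 3; queue=[7,0]; order=6,2,5,1,3
step 6: dequeue 7; queue=[0,4]; order=6,2,5,1,3,7
step 7: dequeue 0; queue=[4]; order=6,2,5,1,3,7,0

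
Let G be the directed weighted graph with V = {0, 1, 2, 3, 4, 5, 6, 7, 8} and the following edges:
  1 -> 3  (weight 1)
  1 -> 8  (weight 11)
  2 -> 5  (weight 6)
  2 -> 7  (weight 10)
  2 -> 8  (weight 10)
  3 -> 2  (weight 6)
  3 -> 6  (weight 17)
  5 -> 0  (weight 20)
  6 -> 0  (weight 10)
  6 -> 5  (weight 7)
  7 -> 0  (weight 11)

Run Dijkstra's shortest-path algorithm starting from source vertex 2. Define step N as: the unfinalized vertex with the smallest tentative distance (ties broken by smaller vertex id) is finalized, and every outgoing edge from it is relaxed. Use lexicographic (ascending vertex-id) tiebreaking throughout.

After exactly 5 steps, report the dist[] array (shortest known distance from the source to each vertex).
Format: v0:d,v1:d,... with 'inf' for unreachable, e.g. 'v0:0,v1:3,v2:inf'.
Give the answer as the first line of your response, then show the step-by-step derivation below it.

v0:21,v1:inf,v2:0,v3:inf,v4:inf,v5:6,v6:inf,v7:10,v8:10

step 1: dist = v0:inf,v1:inf,v2:0,v3:inf,v4:inf,v5:6,v6:inf,v7:10,v8:10
step 2: dist = v0:26,v1:inf,v2:0,v3:inf,v4:inf,v5:6,v6:inf,v7:10,v8:10
step 3: dist = v0:21,v1:inf,v2:0,v3:inf,v4:inf,v5:6,v6:inf,v7:10,v8:10
step 4: dist = v0:21,v1:inf,v2:0,v3:inf,v4:inf,v5:6,v6:inf,v7:10,v8:10
step 5: dist = v0:21,v1:inf,v2:0,v3:inf,v4:inf,v5:6,v6:inf,v7:10,v8:10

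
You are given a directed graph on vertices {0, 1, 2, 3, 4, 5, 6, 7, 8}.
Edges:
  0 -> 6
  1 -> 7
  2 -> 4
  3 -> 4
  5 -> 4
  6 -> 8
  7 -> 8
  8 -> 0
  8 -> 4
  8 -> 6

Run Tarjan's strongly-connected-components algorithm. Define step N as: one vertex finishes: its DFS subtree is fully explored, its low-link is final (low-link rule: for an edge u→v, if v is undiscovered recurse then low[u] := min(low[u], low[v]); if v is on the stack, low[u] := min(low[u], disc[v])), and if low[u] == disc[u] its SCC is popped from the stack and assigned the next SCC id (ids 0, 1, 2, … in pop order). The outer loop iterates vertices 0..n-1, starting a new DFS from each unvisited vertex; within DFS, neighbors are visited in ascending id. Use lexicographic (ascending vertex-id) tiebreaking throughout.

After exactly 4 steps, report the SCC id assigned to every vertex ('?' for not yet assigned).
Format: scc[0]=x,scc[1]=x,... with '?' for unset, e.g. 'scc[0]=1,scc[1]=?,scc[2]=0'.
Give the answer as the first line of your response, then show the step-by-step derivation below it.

scc[0]=1,scc[1]=?,scc[2]=?,scc[3]=?,scc[4]=0,scc[5]=?,scc[6]=1,scc[7]=?,scc[8]=1

step 1: low=(low[0]=0,low[1]=?,low[2]=?,low[3]=?,low[4]=3,low[5]=?,low[6]=1,low[7]=?,low[8]=0); scc=(scc[0]=?,scc[1]=?,scc[2]=?,scc[3]=?,scc[4]=0,scc[5]=?,scc[6]=?,scc[7]=?,scc[8]=?)
step 2: low=(low[0]=0,low[1]=?,low[2]=?,low[3]=?,low[4]=3,low[5]=?,low[6]=1,low[7]=?,low[8]=0); scc=(scc[0]=?,scc[1]=?,scc[2]=?,scc[3]=?,scc[4]=0,scc[5]=?,scc[6]=?,scc[7]=?,scc[8]=?)
step 3: low=(low[0]=0,low[1]=?,low[2]=?,low[3]=?,low[4]=3,low[5]=?,low[6]=0,low[7]=?,low[8]=0); scc=(scc[0]=?,scc[1]=?,scc[2]=?,scc[3]=?,scc[4]=0,scc[5]=?,scc[6]=?,scc[7]=?,scc[8]=?)
step 4: low=(low[0]=0,low[1]=?,low[2]=?,low[3]=?,low[4]=3,low[5]=?,low[6]=0,low[7]=?,low[8]=0); scc=(scc[0]=1,scc[1]=?,scc[2]=?,scc[3]=?,scc[4]=0,scc[5]=?,scc[6]=1,scc[7]=?,scc[8]=1)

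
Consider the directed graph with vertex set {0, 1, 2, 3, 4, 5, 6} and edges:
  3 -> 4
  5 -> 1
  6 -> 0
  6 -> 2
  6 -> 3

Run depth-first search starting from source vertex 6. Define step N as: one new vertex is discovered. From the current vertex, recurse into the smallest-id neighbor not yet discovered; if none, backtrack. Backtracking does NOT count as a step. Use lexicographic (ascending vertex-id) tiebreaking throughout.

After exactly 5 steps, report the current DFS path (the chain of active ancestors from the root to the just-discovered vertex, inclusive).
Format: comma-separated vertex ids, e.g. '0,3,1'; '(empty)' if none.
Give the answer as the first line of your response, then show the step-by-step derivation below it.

6,3,4

step 1: discover 6; path=6; order=6
step 2: discover 0; path=6>0; order=6,0
step 3: discover 2; path=6>2; order=6,0,2
step 4: discover 3; path=6>3; order=6,0,2,3
step 5: discover 4; path=6>3>4; order=6,0,2,3,4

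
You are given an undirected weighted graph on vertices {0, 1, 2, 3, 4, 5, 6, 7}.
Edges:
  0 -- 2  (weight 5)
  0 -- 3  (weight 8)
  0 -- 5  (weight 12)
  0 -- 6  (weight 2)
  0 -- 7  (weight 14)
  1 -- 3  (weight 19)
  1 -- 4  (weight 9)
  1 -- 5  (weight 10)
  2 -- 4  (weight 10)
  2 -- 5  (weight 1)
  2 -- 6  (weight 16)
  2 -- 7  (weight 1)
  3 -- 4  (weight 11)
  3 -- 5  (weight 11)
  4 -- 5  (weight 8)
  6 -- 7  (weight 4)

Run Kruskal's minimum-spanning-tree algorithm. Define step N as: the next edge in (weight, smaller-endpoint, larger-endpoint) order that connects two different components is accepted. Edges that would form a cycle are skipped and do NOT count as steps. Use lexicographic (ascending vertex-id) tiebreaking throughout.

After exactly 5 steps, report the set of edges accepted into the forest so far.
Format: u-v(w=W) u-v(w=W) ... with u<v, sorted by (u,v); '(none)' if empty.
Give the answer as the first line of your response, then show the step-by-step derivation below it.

0-3(w=8) 0-6(w=2) 2-5(w=1) 2-7(w=1) 6-7(w=4)

step 1: add edge 2-5 (w=1); MST = {2-5(w=1)}
step 2: add edge 2-7 (w=1); MST = {2-5(w=1) 2-7(w=1)}
step 3: add edge 0-6 (w=2); MST = {0-6(w=2) 2-5(w=1) 2-7(w=1)}
step 4: add edge 6-7 (w=4); MST = {0-6(w=2) 2-5(w=1) 2-7(w=1) 6-7(w=4)}
step 5: add edge 0-3 (w=8); MST = {0-3(w=8) 0-6(w=2) 2-5(w=1) 2-7(w=1) 6-7(w=4)}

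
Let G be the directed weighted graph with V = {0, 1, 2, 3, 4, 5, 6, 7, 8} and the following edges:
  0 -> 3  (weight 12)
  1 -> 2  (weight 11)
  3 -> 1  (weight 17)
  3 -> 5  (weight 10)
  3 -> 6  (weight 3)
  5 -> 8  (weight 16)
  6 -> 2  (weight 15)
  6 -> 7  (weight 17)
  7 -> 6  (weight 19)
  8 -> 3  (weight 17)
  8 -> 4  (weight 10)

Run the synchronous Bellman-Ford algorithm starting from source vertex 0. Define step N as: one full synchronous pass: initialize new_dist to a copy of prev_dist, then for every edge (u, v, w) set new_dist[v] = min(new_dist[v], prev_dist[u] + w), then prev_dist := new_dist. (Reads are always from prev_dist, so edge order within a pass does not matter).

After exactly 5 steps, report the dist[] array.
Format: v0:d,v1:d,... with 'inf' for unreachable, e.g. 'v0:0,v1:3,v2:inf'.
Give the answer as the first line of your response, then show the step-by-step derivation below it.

v0:0,v1:29,v2:30,v3:12,v4:48,v5:22,v6:15,v7:32,v8:38

step 1: dist = v0:0,v1:inf,v2:inf,v3:12,v4:inf,v5:inf,v6:inf,v7:inf,v8:inf
step 2: dist = v0:0,v1:29,v2:inf,v3:12,v4:inf,v5:22,v6:15,v7:inf,v8:inf
step 3: dist = v0:0,v1:29,v2:30,v3:12,v4:inf,v5:22,v6:15,v7:32,v8:38
step 4: dist = v0:0,v1:29,v2:30,v3:12,v4:48,v5:22,v6:15,v7:32,v8:38
step 5: dist = v0:0,v1:29,v2:30,v3:12,v4:48,v5:22,v6:15,v7:32,v8:38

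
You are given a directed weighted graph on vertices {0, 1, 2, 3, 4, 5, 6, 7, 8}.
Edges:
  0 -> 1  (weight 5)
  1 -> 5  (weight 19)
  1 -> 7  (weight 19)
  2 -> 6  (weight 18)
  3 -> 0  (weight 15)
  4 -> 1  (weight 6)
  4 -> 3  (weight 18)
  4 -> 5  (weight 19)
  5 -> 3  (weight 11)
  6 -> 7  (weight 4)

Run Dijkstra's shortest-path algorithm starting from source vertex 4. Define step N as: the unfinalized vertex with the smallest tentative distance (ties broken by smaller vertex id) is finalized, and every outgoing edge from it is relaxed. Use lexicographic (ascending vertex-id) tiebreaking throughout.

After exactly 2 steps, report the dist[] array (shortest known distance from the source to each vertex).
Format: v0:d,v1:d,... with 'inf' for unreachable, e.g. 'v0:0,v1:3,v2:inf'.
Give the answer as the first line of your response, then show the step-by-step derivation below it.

v0:inf,v1:6,v2:inf,v3:18,v4:0,v5:19,v6:inf,v7:25,v8:inf

step 1: dist = v0:inf,v1:6,v2:inf,v3:18,v4:0,v5:19,v6:inf,v7:inf,v8:inf
step 2: dist = v0:inf,v1:6,v2:inf,v3:18,v4:0,v5:19,v6:inf,v7:25,v8:inf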